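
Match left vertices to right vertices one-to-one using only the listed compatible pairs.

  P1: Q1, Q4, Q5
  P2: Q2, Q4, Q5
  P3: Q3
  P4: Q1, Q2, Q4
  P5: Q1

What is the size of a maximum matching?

5

Unit-capacity flow: source→left, listed edges, right→sink; max matching = max flow.
Augmenting path P1→Q1 (+1); matched 1.
Augmenting path P2→Q2 (+1); matched 2.
Augmenting path P3→Q3 (+1); matched 3.
Augmenting path P4→Q4 (+1); matched 4.
Augmenting path P5→Q1→P1→Q5 (+1); matched 5.
No augmenting path remains; maximum matching = 5.
König certificate: {P1, P2, P3, P4, P5} is a vertex cover of size 5 (every listed pair touches it), so no matching can be larger.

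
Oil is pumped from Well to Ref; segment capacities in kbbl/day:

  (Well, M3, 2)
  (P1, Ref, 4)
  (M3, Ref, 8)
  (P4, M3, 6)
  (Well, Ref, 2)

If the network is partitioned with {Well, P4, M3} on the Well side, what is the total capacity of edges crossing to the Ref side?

Edges leaving {Well, P4, M3}: Well→Ref (2), M3→Ref (8).
Cut capacity = 2 + 8 = 10.

10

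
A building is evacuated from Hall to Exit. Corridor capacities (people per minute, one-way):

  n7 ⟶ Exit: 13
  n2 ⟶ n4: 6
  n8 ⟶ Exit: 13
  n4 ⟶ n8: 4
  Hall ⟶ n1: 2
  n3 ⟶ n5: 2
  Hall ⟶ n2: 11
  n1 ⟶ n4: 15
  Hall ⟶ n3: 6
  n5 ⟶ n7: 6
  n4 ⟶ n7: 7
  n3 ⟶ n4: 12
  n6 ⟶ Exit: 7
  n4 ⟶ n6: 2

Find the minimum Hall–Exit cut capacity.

Augment Hall→n1→n4→n6→Exit: bottleneck 2, flow now 2.
Augment Hall→n2→n4→n7→Exit: bottleneck 6, flow now 8.
Augment Hall→n3→n4→n7→Exit: bottleneck 1, flow now 9.
Augment Hall→n3→n4→n8→Exit: bottleneck 4, flow now 13.
Augment Hall→n3→n5→n7→Exit: bottleneck 1, flow now 14.
No augmenting path remains; maximum flow = 14.
By max-flow min-cut, the minimum cut capacity equals the max flow.
In the residual graph, reachable from Hall: {Hall, n2}.
Min-cut edges: Hall→n1 (2), Hall→n3 (6), n2→n4 (6); capacity 2 + 6 + 6 = 14.

14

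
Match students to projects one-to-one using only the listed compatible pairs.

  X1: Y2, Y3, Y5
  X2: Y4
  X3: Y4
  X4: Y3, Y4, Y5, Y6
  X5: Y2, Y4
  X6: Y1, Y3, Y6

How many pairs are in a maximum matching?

5

Unit-capacity flow: source→left, listed edges, right→sink; max matching = max flow.
Augmenting path X1→Y2 (+1); matched 1.
Augmenting path X2→Y4 (+1); matched 2.
Augmenting path X4→Y3 (+1); matched 3.
Augmenting path X6→Y1 (+1); matched 4.
Augmenting path X5→Y2→X1→Y5 (+1); matched 5.
No augmenting path remains; maximum matching = 5.
König certificate: {X1, X4, X5, X6, Y4} is a vertex cover of size 5 (every listed pair touches it), so no matching can be larger.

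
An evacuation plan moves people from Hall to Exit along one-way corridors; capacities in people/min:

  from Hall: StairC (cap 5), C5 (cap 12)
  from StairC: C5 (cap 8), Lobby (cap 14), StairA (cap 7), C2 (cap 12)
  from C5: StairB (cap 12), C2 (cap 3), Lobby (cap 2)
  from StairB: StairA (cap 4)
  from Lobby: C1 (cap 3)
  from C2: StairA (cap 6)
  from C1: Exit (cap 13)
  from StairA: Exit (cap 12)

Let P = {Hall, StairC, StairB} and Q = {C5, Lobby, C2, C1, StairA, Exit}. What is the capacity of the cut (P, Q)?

Edges leaving {Hall, StairC, StairB}: Hall→C5 (12), StairC→C5 (8), StairC→Lobby (14), StairC→C2 (12), StairC→StairA (7), StairB→StairA (4).
Cut capacity = 12 + 8 + 14 + 12 + 7 + 4 = 57.

57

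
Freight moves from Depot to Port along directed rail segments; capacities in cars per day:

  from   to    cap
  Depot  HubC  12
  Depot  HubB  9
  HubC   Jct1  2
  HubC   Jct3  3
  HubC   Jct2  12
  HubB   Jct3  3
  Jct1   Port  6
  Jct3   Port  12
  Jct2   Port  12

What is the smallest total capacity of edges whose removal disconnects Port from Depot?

Augment Depot→HubC→Jct1→Port: bottleneck 2, flow now 2.
Augment Depot→HubC→Jct3→Port: bottleneck 3, flow now 5.
Augment Depot→HubC→Jct2→Port: bottleneck 7, flow now 12.
Augment Depot→HubB→Jct3→Port: bottleneck 3, flow now 15.
No augmenting path remains; maximum flow = 15.
By max-flow min-cut, the minimum cut capacity equals the max flow.
In the residual graph, reachable from Depot: {Depot, HubB}.
Min-cut edges: Depot→HubC (12), HubB→Jct3 (3); capacity 12 + 3 = 15.

15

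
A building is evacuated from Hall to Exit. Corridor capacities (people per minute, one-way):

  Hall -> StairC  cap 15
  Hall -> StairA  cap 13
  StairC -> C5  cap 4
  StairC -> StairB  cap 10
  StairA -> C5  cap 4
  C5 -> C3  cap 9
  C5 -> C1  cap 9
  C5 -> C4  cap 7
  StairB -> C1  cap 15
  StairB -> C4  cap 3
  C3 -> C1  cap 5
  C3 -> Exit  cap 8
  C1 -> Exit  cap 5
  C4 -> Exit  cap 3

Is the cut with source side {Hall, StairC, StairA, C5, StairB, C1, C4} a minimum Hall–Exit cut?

Given cut capacity: 9 + 5 + 3 = 17.
Augment Hall→StairC→C5→C3→Exit: bottleneck 4, flow now 4.
Augment Hall→StairC→StairB→C1→Exit: bottleneck 5, flow now 9.
Augment Hall→StairC→StairB→C4→Exit: bottleneck 3, flow now 12.
Augment Hall→StairA→C5→C3→Exit: bottleneck 4, flow now 16.
No augmenting path remains; maximum flow = 16.
In the residual graph, reachable from Hall: {Hall, StairC, StairA, StairB, C1}.
Min-cut edges: StairC→C5 (4), StairA→C5 (4), StairB→C4 (3), C1→Exit (5); capacity 4 + 4 + 3 + 5 = 16.
Cut capacity 17 exceeds the max flow 16, so it is not minimum.

No — its capacity is 17, but the minimum cut has capacity 16.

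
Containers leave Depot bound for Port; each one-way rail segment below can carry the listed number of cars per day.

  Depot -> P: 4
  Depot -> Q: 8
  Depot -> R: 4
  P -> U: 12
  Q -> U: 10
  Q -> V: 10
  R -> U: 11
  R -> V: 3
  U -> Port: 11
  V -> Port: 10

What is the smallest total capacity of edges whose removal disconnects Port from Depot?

16

Augment Depot→P→U→Port: bottleneck 4, flow now 4.
Augment Depot→Q→U→Port: bottleneck 7, flow now 11.
Augment Depot→Q→V→Port: bottleneck 1, flow now 12.
Augment Depot→R→V→Port: bottleneck 3, flow now 15.
Augment Depot→R→U→Q→V→Port: bottleneck 1, flow now 16. (uses reverse residual edge)
No augmenting path remains; maximum flow = 16.
By max-flow min-cut, the minimum cut capacity equals the max flow.
In the residual graph, reachable from Depot: {Depot}.
Min-cut edges: Depot→P (4), Depot→Q (8), Depot→R (4); capacity 4 + 8 + 4 = 16.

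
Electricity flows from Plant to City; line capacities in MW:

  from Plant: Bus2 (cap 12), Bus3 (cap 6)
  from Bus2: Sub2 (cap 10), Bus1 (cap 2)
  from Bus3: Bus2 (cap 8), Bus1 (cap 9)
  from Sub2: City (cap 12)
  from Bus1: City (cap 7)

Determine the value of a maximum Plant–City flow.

17

Augment Plant→Bus2→Sub2→City: bottleneck 10, flow now 10.
Augment Plant→Bus2→Bus1→City: bottleneck 2, flow now 12.
Augment Plant→Bus3→Bus1→City: bottleneck 5, flow now 17.
No augmenting path remains; maximum flow = 17.
In the residual graph, reachable from Plant: {Plant, Bus2, Bus3, Bus1}.
Min-cut edges: Bus2→Sub2 (10), Bus1→City (7); capacity 10 + 7 = 17.
This cut is saturated, so no flow can exceed 17.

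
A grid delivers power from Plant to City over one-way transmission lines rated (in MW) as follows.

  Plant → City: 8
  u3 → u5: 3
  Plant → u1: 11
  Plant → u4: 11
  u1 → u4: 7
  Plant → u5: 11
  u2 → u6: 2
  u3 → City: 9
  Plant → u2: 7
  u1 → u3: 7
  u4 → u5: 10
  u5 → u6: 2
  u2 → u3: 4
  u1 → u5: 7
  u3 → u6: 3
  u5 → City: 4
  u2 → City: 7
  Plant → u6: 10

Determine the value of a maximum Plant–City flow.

26

Augment Plant→City: bottleneck 8, flow now 8.
Augment Plant→u2→City: bottleneck 7, flow now 15.
Augment Plant→u5→City: bottleneck 4, flow now 19.
Augment Plant→u1→u3→City: bottleneck 7, flow now 26.
No augmenting path remains; maximum flow = 26.
In the residual graph, reachable from Plant: {Plant, u1, u4, u5, u6}.
Min-cut edges: Plant→u2 (7), Plant→City (8), u1→u3 (7), u5→City (4); capacity 7 + 8 + 7 + 4 = 26.
This cut is saturated, so no flow can exceed 26.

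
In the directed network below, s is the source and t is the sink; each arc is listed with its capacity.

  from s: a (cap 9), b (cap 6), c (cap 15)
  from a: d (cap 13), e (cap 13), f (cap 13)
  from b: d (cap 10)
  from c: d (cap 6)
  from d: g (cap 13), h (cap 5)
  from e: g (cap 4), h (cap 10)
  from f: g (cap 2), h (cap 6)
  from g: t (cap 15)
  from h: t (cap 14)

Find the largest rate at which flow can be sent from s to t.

Augment s→a→d→g→t: bottleneck 9, flow now 9.
Augment s→b→d→g→t: bottleneck 4, flow now 13.
Augment s→b→d→h→t: bottleneck 2, flow now 15.
Augment s→c→d→h→t: bottleneck 3, flow now 18.
Augment s→c→d→a→e→g→t: bottleneck 2, flow now 20. (uses reverse residual edge)
Augment s→c→d→a→e→h→t: bottleneck 1, flow now 21. (uses reverse residual edge)
No augmenting path remains; maximum flow = 21.
In the residual graph, reachable from s: {s, c}.
Min-cut edges: s→a (9), s→b (6), c→d (6); capacity 9 + 6 + 6 = 21.
This cut is saturated, so no flow can exceed 21.

21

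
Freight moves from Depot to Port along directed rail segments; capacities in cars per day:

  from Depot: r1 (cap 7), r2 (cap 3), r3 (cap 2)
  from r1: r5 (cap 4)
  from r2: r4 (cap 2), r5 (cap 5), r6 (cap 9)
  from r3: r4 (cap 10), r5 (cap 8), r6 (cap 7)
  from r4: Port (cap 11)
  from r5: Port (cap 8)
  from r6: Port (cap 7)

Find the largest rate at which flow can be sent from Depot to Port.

9

Augment Depot→r1→r5→Port: bottleneck 4, flow now 4.
Augment Depot→r2→r4→Port: bottleneck 2, flow now 6.
Augment Depot→r2→r5→Port: bottleneck 1, flow now 7.
Augment Depot→r3→r4→Port: bottleneck 2, flow now 9.
No augmenting path remains; maximum flow = 9.
In the residual graph, reachable from Depot: {Depot, r1}.
Min-cut edges: Depot→r2 (3), Depot→r3 (2), r1→r5 (4); capacity 3 + 2 + 4 = 9.
This cut is saturated, so no flow can exceed 9.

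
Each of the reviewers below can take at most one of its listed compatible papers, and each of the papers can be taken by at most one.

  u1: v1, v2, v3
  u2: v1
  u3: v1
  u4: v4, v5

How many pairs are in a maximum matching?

Unit-capacity flow: source→left, listed edges, right→sink; max matching = max flow.
Augmenting path u1→v1 (+1); matched 1.
Augmenting path u4→v4 (+1); matched 2.
Augmenting path u2→v1→u1→v2 (+1); matched 3.
No augmenting path remains; maximum matching = 3.
König certificate: {u1, u4, v1} is a vertex cover of size 3 (every listed pair touches it), so no matching can be larger.

3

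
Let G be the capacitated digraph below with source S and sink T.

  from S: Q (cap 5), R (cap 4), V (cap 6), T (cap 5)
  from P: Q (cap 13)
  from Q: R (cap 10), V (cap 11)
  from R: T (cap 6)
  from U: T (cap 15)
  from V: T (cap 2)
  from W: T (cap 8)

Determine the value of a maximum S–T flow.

13

Augment S→T: bottleneck 5, flow now 5.
Augment S→R→T: bottleneck 4, flow now 9.
Augment S→V→T: bottleneck 2, flow now 11.
Augment S→Q→R→T: bottleneck 2, flow now 13.
No augmenting path remains; maximum flow = 13.
In the residual graph, reachable from S: {S, Q, R, V}.
Min-cut edges: S→T (5), R→T (6), V→T (2); capacity 5 + 6 + 2 = 13.
This cut is saturated, so no flow can exceed 13.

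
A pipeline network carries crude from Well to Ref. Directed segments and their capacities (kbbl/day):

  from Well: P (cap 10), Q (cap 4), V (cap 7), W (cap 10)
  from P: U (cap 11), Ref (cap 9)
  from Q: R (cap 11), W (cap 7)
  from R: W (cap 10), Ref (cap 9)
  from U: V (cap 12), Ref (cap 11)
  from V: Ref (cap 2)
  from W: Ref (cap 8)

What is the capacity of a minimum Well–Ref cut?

24

Augment Well→P→Ref: bottleneck 9, flow now 9.
Augment Well→V→Ref: bottleneck 2, flow now 11.
Augment Well→W→Ref: bottleneck 8, flow now 19.
Augment Well→P→U→Ref: bottleneck 1, flow now 20.
Augment Well→Q→R→Ref: bottleneck 4, flow now 24.
No augmenting path remains; maximum flow = 24.
By max-flow min-cut, the minimum cut capacity equals the max flow.
In the residual graph, reachable from Well: {Well, V, W}.
Min-cut edges: Well→P (10), Well→Q (4), V→Ref (2), W→Ref (8); capacity 10 + 4 + 2 + 8 = 24.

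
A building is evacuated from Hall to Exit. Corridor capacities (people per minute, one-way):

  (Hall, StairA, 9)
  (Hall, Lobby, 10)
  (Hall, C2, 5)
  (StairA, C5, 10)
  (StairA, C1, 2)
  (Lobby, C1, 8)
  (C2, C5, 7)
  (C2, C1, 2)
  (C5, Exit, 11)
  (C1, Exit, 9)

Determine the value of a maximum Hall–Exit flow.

20

Augment Hall→StairA→C5→Exit: bottleneck 9, flow now 9.
Augment Hall→Lobby→C1→Exit: bottleneck 8, flow now 17.
Augment Hall→C2→C5→Exit: bottleneck 2, flow now 19.
Augment Hall→C2→C1→Exit: bottleneck 1, flow now 20.
No augmenting path remains; maximum flow = 20.
In the residual graph, reachable from Hall: {Hall, StairA, Lobby, C2, C5, C1}.
Min-cut edges: C5→Exit (11), C1→Exit (9); capacity 11 + 9 = 20.
This cut is saturated, so no flow can exceed 20.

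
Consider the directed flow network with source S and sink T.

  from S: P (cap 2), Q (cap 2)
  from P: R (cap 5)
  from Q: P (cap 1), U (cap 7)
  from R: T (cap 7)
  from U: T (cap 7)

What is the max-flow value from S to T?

Augment S→P→R→T: bottleneck 2, flow now 2.
Augment S→Q→U→T: bottleneck 2, flow now 4.
No augmenting path remains; maximum flow = 4.
In the residual graph, reachable from S: {S}.
Min-cut edges: S→P (2), S→Q (2); capacity 2 + 2 = 4.
This cut is saturated, so no flow can exceed 4.

4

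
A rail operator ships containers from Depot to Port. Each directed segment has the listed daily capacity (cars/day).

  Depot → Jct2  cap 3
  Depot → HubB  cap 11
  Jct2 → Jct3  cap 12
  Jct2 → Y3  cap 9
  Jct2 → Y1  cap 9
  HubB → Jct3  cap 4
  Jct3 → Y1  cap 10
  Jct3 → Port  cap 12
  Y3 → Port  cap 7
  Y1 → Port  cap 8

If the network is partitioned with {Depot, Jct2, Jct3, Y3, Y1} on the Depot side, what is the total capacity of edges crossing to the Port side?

38

Edges leaving {Depot, Jct2, Jct3, Y3, Y1}: Depot→HubB (11), Jct3→Port (12), Y3→Port (7), Y1→Port (8).
Cut capacity = 11 + 12 + 7 + 8 = 38.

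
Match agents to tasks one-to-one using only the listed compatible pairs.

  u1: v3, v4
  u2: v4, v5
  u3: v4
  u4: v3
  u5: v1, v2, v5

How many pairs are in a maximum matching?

Unit-capacity flow: source→left, listed edges, right→sink; max matching = max flow.
Augmenting path u1→v3 (+1); matched 1.
Augmenting path u2→v4 (+1); matched 2.
Augmenting path u5→v1 (+1); matched 3.
Augmenting path u3→v4→u2→v5 (+1); matched 4.
No augmenting path remains; maximum matching = 4.
König certificate: {u2, u5, v3, v4} is a vertex cover of size 4 (every listed pair touches it), so no matching can be larger.

4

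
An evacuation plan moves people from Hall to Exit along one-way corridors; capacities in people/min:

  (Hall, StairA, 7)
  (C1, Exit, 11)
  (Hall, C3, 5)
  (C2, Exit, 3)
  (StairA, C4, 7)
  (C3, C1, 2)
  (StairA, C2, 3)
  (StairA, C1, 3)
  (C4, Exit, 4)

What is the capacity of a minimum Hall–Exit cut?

9

Augment Hall→C3→C1→Exit: bottleneck 2, flow now 2.
Augment Hall→StairA→C1→Exit: bottleneck 3, flow now 5.
Augment Hall→StairA→C2→Exit: bottleneck 3, flow now 8.
Augment Hall→StairA→C4→Exit: bottleneck 1, flow now 9.
No augmenting path remains; maximum flow = 9.
By max-flow min-cut, the minimum cut capacity equals the max flow.
In the residual graph, reachable from Hall: {Hall, C3}.
Min-cut edges: Hall→StairA (7), C3→C1 (2); capacity 7 + 2 = 9.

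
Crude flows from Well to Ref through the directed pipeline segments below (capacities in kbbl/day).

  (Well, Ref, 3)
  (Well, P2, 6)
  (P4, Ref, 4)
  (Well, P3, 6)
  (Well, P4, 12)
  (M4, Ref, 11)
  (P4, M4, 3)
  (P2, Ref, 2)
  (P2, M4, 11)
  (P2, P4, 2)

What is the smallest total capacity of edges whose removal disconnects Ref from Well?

16

Augment Well→Ref: bottleneck 3, flow now 3.
Augment Well→P2→Ref: bottleneck 2, flow now 5.
Augment Well→P4→Ref: bottleneck 4, flow now 9.
Augment Well→P2→M4→Ref: bottleneck 4, flow now 13.
Augment Well→P4→M4→Ref: bottleneck 3, flow now 16.
No augmenting path remains; maximum flow = 16.
By max-flow min-cut, the minimum cut capacity equals the max flow.
In the residual graph, reachable from Well: {Well, P3, P4}.
Min-cut edges: Well→P2 (6), Well→Ref (3), P4→M4 (3), P4→Ref (4); capacity 6 + 3 + 3 + 4 = 16.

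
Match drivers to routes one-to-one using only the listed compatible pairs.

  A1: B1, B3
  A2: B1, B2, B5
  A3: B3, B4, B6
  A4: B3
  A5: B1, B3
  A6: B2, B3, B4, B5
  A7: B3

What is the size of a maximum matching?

5

Unit-capacity flow: source→left, listed edges, right→sink; max matching = max flow.
Augmenting path A1→B1 (+1); matched 1.
Augmenting path A2→B2 (+1); matched 2.
Augmenting path A3→B3 (+1); matched 3.
Augmenting path A6→B4 (+1); matched 4.
Augmenting path A4→B3→A3→B6 (+1); matched 5.
No augmenting path remains; maximum matching = 5.
König certificate: {A2, A3, A6, B1, B3} is a vertex cover of size 5 (every listed pair touches it), so no matching can be larger.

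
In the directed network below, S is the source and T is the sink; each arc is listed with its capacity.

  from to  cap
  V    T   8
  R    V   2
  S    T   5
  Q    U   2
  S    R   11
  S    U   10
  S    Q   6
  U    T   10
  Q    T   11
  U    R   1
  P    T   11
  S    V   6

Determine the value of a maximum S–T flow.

29

Augment S→T: bottleneck 5, flow now 5.
Augment S→Q→T: bottleneck 6, flow now 11.
Augment S→U→T: bottleneck 10, flow now 21.
Augment S→V→T: bottleneck 6, flow now 27.
Augment S→R→V→T: bottleneck 2, flow now 29.
No augmenting path remains; maximum flow = 29.
In the residual graph, reachable from S: {S, R}.
Min-cut edges: S→Q (6), S→U (10), S→V (6), S→T (5), R→V (2); capacity 6 + 10 + 6 + 5 + 2 = 29.
This cut is saturated, so no flow can exceed 29.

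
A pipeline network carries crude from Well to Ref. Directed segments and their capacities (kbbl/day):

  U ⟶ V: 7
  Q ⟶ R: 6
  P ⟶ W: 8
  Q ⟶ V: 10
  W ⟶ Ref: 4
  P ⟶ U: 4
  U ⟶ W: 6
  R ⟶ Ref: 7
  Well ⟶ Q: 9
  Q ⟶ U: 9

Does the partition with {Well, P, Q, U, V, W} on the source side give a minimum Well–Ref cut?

No — its capacity is 10, but the minimum cut has capacity 9.

Given cut capacity: 6 + 4 = 10.
Augment Well→Q→R→Ref: bottleneck 6, flow now 6.
Augment Well→Q→U→W→Ref: bottleneck 3, flow now 9.
No augmenting path remains; maximum flow = 9.
In the residual graph, reachable from Well: {Well}.
Min-cut edges: Well→Q (9); capacity 9 = 9.
Cut capacity 10 exceeds the max flow 9, so it is not minimum.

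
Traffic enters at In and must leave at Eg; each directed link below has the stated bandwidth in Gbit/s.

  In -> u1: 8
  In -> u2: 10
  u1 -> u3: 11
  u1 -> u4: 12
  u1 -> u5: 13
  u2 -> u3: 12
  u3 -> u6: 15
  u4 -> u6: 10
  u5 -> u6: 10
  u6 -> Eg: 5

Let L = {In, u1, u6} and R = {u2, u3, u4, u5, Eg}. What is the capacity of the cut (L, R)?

51

Edges leaving {In, u1, u6}: In→u2 (10), u1→u3 (11), u1→u4 (12), u1→u5 (13), u6→Eg (5).
Cut capacity = 10 + 11 + 12 + 13 + 5 = 51.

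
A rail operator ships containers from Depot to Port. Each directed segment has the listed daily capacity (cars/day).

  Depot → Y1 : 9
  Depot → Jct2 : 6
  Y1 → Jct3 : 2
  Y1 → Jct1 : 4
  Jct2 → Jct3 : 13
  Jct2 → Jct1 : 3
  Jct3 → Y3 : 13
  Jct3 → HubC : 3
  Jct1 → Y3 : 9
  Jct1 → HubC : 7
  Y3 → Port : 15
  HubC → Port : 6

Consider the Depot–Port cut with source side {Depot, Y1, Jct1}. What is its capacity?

Edges leaving {Depot, Y1, Jct1}: Depot→Jct2 (6), Y1→Jct3 (2), Jct1→Y3 (9), Jct1→HubC (7).
Cut capacity = 6 + 2 + 9 + 7 = 24.

24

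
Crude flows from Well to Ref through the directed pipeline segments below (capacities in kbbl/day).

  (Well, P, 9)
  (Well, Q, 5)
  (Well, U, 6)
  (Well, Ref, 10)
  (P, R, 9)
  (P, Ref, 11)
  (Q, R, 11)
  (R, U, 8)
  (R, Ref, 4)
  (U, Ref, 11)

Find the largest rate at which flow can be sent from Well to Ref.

30

Augment Well→Ref: bottleneck 10, flow now 10.
Augment Well→P→Ref: bottleneck 9, flow now 19.
Augment Well→U→Ref: bottleneck 6, flow now 25.
Augment Well→Q→R→Ref: bottleneck 4, flow now 29.
Augment Well→Q→R→U→Ref: bottleneck 1, flow now 30.
No augmenting path remains; maximum flow = 30.
In the residual graph, reachable from Well: {Well}.
Min-cut edges: Well→P (9), Well→Q (5), Well→U (6), Well→Ref (10); capacity 9 + 5 + 6 + 10 = 30.
This cut is saturated, so no flow can exceed 30.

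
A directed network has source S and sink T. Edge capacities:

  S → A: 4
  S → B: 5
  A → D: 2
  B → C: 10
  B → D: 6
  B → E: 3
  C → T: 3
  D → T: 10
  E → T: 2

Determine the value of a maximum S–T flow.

Augment S→A→D→T: bottleneck 2, flow now 2.
Augment S→B→C→T: bottleneck 3, flow now 5.
Augment S→B→D→T: bottleneck 2, flow now 7.
No augmenting path remains; maximum flow = 7.
In the residual graph, reachable from S: {S, A}.
Min-cut edges: S→B (5), A→D (2); capacity 5 + 2 = 7.
This cut is saturated, so no flow can exceed 7.

7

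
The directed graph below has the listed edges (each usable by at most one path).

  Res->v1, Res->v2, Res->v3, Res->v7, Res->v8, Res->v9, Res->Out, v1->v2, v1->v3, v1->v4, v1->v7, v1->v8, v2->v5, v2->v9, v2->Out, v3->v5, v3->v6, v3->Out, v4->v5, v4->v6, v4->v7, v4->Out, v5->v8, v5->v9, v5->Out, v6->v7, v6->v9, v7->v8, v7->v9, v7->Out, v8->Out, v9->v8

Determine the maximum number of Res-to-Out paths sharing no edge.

Assign every edge capacity 1; by Menger, the answer equals the max flow.
Path Res→Out (+1); total 1.
Path Res→v2→Out (+1); total 2.
Path Res→v3→Out (+1); total 3.
Path Res→v7→Out (+1); total 4.
Path Res→v8→Out (+1); total 5.
Path Res→v1→v4→Out (+1); total 6.
No residual Res→Out path; max flow = 6.
Certifying cut of size 6: {Res→Out, Res→v1, Res→v2, Res→v3, Res→v7, v8→Out}.

6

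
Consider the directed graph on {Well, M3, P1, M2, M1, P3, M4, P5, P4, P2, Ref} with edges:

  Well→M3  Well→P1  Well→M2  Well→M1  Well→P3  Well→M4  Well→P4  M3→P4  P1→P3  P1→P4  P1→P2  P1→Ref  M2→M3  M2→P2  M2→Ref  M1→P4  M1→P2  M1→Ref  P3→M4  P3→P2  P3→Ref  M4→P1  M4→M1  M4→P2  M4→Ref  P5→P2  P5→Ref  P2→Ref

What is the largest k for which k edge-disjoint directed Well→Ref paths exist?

Assign every edge capacity 1; by Menger, the answer equals the max flow.
Path Well→P1→Ref (+1); total 1.
Path Well→M2→Ref (+1); total 2.
Path Well→M1→Ref (+1); total 3.
Path Well→P3→Ref (+1); total 4.
Path Well→M4→Ref (+1); total 5.
No residual Well→Ref path; max flow = 5.
Certifying cut of size 5: {Well→M1, Well→M2, Well→M4, Well→P1, Well→P3}.

5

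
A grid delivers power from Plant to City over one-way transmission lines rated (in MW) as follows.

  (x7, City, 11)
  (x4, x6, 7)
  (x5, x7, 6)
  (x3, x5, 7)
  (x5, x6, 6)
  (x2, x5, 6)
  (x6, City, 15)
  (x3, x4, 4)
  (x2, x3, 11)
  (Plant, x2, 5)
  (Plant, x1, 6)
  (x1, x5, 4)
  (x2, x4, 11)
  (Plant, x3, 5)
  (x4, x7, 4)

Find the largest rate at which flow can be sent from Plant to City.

Augment Plant→x1→x5→x6→City: bottleneck 4, flow now 4.
Augment Plant→x2→x4→x6→City: bottleneck 5, flow now 9.
Augment Plant→x3→x4→x6→City: bottleneck 2, flow now 11.
Augment Plant→x3→x4→x7→City: bottleneck 2, flow now 13.
Augment Plant→x3→x5→x6→City: bottleneck 1, flow now 14.
No augmenting path remains; maximum flow = 14.
In the residual graph, reachable from Plant: {Plant, x1}.
Min-cut edges: Plant→x2 (5), Plant→x3 (5), x1→x5 (4); capacity 5 + 5 + 4 = 14.
This cut is saturated, so no flow can exceed 14.

14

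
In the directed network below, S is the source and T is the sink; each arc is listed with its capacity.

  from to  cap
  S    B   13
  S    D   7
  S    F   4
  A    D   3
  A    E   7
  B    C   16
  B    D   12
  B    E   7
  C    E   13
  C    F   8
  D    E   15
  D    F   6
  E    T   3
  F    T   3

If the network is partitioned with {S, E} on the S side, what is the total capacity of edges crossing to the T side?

27

Edges leaving {S, E}: S→B (13), S→D (7), S→F (4), E→T (3).
Cut capacity = 13 + 7 + 4 + 3 = 27.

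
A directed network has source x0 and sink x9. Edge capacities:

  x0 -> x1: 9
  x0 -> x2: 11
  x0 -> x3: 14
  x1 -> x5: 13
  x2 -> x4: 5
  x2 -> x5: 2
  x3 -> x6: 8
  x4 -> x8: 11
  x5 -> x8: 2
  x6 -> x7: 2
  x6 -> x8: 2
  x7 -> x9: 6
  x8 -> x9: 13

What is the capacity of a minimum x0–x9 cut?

Augment x0→x1→x5→x8→x9: bottleneck 2, flow now 2.
Augment x0→x2→x4→x8→x9: bottleneck 5, flow now 7.
Augment x0→x3→x6→x7→x9: bottleneck 2, flow now 9.
Augment x0→x3→x6→x8→x9: bottleneck 2, flow now 11.
No augmenting path remains; maximum flow = 11.
By max-flow min-cut, the minimum cut capacity equals the max flow.
In the residual graph, reachable from x0: {x0, x1, x2, x3, x5, x6}.
Min-cut edges: x2→x4 (5), x5→x8 (2), x6→x7 (2), x6→x8 (2); capacity 5 + 2 + 2 + 2 = 11.

11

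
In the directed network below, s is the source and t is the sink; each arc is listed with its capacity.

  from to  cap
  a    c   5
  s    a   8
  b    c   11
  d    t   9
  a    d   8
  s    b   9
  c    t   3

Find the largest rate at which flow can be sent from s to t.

11

Augment s→a→c→t: bottleneck 3, flow now 3.
Augment s→a→d→t: bottleneck 5, flow now 8.
Augment s→b→c→a→d→t: bottleneck 3, flow now 11. (uses reverse residual edge)
No augmenting path remains; maximum flow = 11.
In the residual graph, reachable from s: {s, b, c}.
Min-cut edges: s→a (8), c→t (3); capacity 8 + 3 = 11.
This cut is saturated, so no flow can exceed 11.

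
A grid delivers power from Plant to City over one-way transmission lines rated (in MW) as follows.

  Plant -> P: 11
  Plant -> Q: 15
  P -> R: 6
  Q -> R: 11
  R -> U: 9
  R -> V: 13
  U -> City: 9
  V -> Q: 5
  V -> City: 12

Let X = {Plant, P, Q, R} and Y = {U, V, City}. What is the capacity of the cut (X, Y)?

Edges leaving {Plant, P, Q, R}: R→U (9), R→V (13).
Cut capacity = 9 + 13 = 22.

22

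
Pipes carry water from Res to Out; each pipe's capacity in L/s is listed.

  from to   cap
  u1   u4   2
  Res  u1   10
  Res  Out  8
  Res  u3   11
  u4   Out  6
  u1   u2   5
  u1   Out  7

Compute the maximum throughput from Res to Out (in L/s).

Augment Res→Out: bottleneck 8, flow now 8.
Augment Res→u1→Out: bottleneck 7, flow now 15.
Augment Res→u1→u4→Out: bottleneck 2, flow now 17.
No augmenting path remains; maximum flow = 17.
In the residual graph, reachable from Res: {Res, u1, u2, u3}.
Min-cut edges: Res→Out (8), u1→u4 (2), u1→Out (7); capacity 8 + 2 + 7 = 17.
This cut is saturated, so no flow can exceed 17.

17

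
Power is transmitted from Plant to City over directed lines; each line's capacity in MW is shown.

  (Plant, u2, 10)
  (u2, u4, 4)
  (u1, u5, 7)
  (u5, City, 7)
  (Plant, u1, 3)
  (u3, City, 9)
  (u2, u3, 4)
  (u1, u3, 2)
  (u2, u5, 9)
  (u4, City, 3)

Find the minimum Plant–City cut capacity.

13

Augment Plant→u1→u3→City: bottleneck 2, flow now 2.
Augment Plant→u1→u5→City: bottleneck 1, flow now 3.
Augment Plant→u2→u3→City: bottleneck 4, flow now 7.
Augment Plant→u2→u4→City: bottleneck 3, flow now 10.
Augment Plant→u2→u5→City: bottleneck 3, flow now 13.
No augmenting path remains; maximum flow = 13.
By max-flow min-cut, the minimum cut capacity equals the max flow.
In the residual graph, reachable from Plant: {Plant}.
Min-cut edges: Plant→u1 (3), Plant→u2 (10); capacity 3 + 10 = 13.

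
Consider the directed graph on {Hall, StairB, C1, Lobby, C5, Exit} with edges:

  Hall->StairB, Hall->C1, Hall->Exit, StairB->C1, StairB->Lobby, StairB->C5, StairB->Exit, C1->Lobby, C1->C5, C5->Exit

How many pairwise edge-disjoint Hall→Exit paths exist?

3

Assign every edge capacity 1; by Menger, the answer equals the max flow.
Path Hall→Exit (+1); total 1.
Path Hall→StairB→Exit (+1); total 2.
Path Hall→C1→C5→Exit (+1); total 3.
No residual Hall→Exit path; max flow = 3.
Certifying cut of size 3: {Hall→C1, Hall→Exit, Hall→StairB}.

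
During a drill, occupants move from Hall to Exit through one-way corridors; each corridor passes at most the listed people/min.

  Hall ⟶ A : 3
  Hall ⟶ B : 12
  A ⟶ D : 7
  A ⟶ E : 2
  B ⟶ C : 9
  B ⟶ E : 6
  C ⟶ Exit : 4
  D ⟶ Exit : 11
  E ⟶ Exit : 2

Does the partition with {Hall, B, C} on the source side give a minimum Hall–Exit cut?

Given cut capacity: 3 + 6 + 4 = 13.
Augment Hall→A→D→Exit: bottleneck 3, flow now 3.
Augment Hall→B→C→Exit: bottleneck 4, flow now 7.
Augment Hall→B→E→Exit: bottleneck 2, flow now 9.
No augmenting path remains; maximum flow = 9.
In the residual graph, reachable from Hall: {Hall, B, C, E}.
Min-cut edges: Hall→A (3), C→Exit (4), E→Exit (2); capacity 3 + 4 + 2 = 9.
Cut capacity 13 exceeds the max flow 9, so it is not minimum.

No — its capacity is 13, but the minimum cut has capacity 9.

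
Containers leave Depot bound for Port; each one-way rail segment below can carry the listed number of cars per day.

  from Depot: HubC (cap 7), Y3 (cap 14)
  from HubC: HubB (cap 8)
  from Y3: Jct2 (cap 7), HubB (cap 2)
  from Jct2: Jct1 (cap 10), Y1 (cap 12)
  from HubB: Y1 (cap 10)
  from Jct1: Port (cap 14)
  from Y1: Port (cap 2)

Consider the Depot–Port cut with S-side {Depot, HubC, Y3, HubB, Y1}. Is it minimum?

Given cut capacity: 7 + 2 = 9.
Augment Depot→HubC→HubB→Y1→Port: bottleneck 2, flow now 2.
Augment Depot→Y3→Jct2→Jct1→Port: bottleneck 7, flow now 9.
No augmenting path remains; maximum flow = 9.
Cut capacity 9 equals the max flow, so it is a minimum cut.

Yes — it is a minimum cut (capacity 9).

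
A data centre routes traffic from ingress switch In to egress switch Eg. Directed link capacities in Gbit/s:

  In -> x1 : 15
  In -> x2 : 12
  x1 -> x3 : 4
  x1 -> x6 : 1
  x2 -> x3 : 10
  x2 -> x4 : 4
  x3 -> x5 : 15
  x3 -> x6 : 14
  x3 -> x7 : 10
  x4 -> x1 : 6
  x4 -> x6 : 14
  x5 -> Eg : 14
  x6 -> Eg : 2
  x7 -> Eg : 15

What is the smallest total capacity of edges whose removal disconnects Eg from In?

Augment In→x1→x6→Eg: bottleneck 1, flow now 1.
Augment In→x1→x3→x5→Eg: bottleneck 4, flow now 5.
Augment In→x2→x3→x5→Eg: bottleneck 10, flow now 15.
Augment In→x2→x4→x6→Eg: bottleneck 1, flow now 16.
No augmenting path remains; maximum flow = 16.
By max-flow min-cut, the minimum cut capacity equals the max flow.
In the residual graph, reachable from In: {In, x1, x2, x4, x6}.
Min-cut edges: x1→x3 (4), x2→x3 (10), x6→Eg (2); capacity 4 + 10 + 2 = 16.

16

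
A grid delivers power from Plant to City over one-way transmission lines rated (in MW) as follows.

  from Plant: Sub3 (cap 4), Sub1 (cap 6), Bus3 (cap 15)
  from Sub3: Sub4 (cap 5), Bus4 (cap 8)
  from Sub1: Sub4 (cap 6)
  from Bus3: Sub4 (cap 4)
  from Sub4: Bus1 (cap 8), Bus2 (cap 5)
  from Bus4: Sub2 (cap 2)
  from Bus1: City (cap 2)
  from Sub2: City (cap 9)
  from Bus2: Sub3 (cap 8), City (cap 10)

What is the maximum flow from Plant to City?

Augment Plant→Sub3→Sub4→Bus1→City: bottleneck 2, flow now 2.
Augment Plant→Sub3→Sub4→Bus2→City: bottleneck 2, flow now 4.
Augment Plant→Sub1→Sub4→Bus2→City: bottleneck 3, flow now 7.
Augment Plant→Sub1→Sub4→Sub3→Bus4→Sub2→City: bottleneck 2, flow now 9. (uses reverse residual edge)
No augmenting path remains; maximum flow = 9.
In the residual graph, reachable from Plant: {Plant, Sub3, Sub1, Bus3, Sub4, Bus4, Bus1}.
Min-cut edges: Sub4→Bus2 (5), Bus4→Sub2 (2), Bus1→City (2); capacity 5 + 2 + 2 = 9.
This cut is saturated, so no flow can exceed 9.

9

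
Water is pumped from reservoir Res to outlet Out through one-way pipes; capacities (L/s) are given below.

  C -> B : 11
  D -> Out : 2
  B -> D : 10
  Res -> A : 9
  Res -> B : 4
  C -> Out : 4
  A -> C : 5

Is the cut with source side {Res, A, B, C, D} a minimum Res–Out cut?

Yes — it is a minimum cut (capacity 6).

Given cut capacity: 4 + 2 = 6.
Augment Res→A→C→Out: bottleneck 4, flow now 4.
Augment Res→B→D→Out: bottleneck 2, flow now 6.
No augmenting path remains; maximum flow = 6.
Cut capacity 6 equals the max flow, so it is a minimum cut.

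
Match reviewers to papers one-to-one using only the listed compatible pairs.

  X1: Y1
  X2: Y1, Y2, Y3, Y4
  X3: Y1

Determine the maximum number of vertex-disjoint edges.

Unit-capacity flow: source→left, listed edges, right→sink; max matching = max flow.
Augmenting path X1→Y1 (+1); matched 1.
Augmenting path X2→Y2 (+1); matched 2.
No augmenting path remains; maximum matching = 2.
König certificate: {X2, Y1} is a vertex cover of size 2 (every listed pair touches it), so no matching can be larger.

2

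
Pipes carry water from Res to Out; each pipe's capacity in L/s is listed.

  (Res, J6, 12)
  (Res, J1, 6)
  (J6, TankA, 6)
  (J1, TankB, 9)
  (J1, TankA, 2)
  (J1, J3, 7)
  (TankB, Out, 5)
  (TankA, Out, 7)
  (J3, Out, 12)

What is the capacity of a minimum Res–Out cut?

Augment Res→J6→TankA→Out: bottleneck 6, flow now 6.
Augment Res→J1→TankB→Out: bottleneck 5, flow now 11.
Augment Res→J1→TankA→Out: bottleneck 1, flow now 12.
No augmenting path remains; maximum flow = 12.
By max-flow min-cut, the minimum cut capacity equals the max flow.
In the residual graph, reachable from Res: {Res, J6}.
Min-cut edges: Res→J1 (6), J6→TankA (6); capacity 6 + 6 = 12.

12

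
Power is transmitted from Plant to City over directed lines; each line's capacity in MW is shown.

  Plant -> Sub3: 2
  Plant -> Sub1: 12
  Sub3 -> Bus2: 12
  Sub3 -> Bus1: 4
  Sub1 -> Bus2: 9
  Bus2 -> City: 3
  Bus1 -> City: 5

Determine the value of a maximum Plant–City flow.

5

Augment Plant→Sub3→Bus2→City: bottleneck 2, flow now 2.
Augment Plant→Sub1→Bus2→City: bottleneck 1, flow now 3.
Augment Plant→Sub1→Bus2→Sub3→Bus1→City: bottleneck 2, flow now 5. (uses reverse residual edge)
No augmenting path remains; maximum flow = 5.
In the residual graph, reachable from Plant: {Plant, Sub1, Bus2}.
Min-cut edges: Plant→Sub3 (2), Bus2→City (3); capacity 2 + 3 = 5.
This cut is saturated, so no flow can exceed 5.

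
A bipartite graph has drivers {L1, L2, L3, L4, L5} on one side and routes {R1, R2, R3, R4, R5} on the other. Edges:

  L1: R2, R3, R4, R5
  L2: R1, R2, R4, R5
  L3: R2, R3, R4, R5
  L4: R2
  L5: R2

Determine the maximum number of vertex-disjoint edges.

4

Unit-capacity flow: source→left, listed edges, right→sink; max matching = max flow.
Augmenting path L1→R2 (+1); matched 1.
Augmenting path L2→R1 (+1); matched 2.
Augmenting path L3→R3 (+1); matched 3.
Augmenting path L4→R2→L1→R4 (+1); matched 4.
No augmenting path remains; maximum matching = 4.
König certificate: {L1, L2, L3, R2} is a vertex cover of size 4 (every listed pair touches it), so no matching can be larger.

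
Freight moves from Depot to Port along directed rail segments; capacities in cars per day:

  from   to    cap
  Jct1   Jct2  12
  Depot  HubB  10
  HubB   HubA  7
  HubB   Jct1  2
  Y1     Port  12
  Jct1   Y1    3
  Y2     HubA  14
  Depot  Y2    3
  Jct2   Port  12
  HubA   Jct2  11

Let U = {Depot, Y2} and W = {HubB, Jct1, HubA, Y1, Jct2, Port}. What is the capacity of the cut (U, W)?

Edges leaving {Depot, Y2}: Depot→HubB (10), Y2→HubA (14).
Cut capacity = 10 + 14 = 24.

24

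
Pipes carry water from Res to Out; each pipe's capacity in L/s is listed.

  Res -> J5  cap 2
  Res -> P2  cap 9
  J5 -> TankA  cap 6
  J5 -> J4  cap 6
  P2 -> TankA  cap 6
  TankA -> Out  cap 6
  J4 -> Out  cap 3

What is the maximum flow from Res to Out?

8

Augment Res→J5→TankA→Out: bottleneck 2, flow now 2.
Augment Res→P2→TankA→Out: bottleneck 4, flow now 6.
Augment Res→P2→TankA→J5→J4→Out: bottleneck 2, flow now 8. (uses reverse residual edge)
No augmenting path remains; maximum flow = 8.
In the residual graph, reachable from Res: {Res, P2}.
Min-cut edges: Res→J5 (2), P2→TankA (6); capacity 2 + 6 = 8.
This cut is saturated, so no flow can exceed 8.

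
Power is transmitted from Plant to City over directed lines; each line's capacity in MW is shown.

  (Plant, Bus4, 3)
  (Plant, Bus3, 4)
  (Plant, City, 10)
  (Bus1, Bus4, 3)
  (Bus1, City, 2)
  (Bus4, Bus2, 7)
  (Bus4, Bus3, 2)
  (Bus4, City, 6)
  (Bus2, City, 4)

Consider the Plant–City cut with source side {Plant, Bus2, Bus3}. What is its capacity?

Edges leaving {Plant, Bus2, Bus3}: Plant→Bus4 (3), Plant→City (10), Bus2→City (4).
Cut capacity = 3 + 10 + 4 = 17.

17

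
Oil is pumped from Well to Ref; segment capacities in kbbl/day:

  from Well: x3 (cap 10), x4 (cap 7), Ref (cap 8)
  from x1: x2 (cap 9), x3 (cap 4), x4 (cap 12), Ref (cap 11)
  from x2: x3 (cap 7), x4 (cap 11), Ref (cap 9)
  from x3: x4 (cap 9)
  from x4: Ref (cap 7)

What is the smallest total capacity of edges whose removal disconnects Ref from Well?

15

Augment Well→Ref: bottleneck 8, flow now 8.
Augment Well→x4→Ref: bottleneck 7, flow now 15.
No augmenting path remains; maximum flow = 15.
By max-flow min-cut, the minimum cut capacity equals the max flow.
In the residual graph, reachable from Well: {Well, x3, x4}.
Min-cut edges: Well→Ref (8), x4→Ref (7); capacity 8 + 7 = 15.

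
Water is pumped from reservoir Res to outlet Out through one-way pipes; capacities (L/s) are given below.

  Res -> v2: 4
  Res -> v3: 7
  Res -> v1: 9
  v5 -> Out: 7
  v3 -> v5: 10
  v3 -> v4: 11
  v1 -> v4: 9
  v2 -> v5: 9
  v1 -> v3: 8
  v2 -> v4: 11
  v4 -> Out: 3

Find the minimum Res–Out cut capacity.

10

Augment Res→v1→v4→Out: bottleneck 3, flow now 3.
Augment Res→v2→v5→Out: bottleneck 4, flow now 7.
Augment Res→v3→v5→Out: bottleneck 3, flow now 10.
No augmenting path remains; maximum flow = 10.
By max-flow min-cut, the minimum cut capacity equals the max flow.
In the residual graph, reachable from Res: {Res, v1, v2, v3, v4, v5}.
Min-cut edges: v4→Out (3), v5→Out (7); capacity 3 + 7 = 10.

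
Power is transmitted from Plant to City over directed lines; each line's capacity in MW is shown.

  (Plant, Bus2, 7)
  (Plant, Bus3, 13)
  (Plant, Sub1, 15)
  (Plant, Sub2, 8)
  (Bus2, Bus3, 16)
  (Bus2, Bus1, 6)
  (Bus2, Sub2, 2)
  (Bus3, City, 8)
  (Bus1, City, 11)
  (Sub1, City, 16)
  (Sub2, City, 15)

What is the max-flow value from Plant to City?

38

Augment Plant→Bus3→City: bottleneck 8, flow now 8.
Augment Plant→Sub1→City: bottleneck 15, flow now 23.
Augment Plant→Sub2→City: bottleneck 8, flow now 31.
Augment Plant→Bus2→Bus1→City: bottleneck 6, flow now 37.
Augment Plant→Bus2→Sub2→City: bottleneck 1, flow now 38.
No augmenting path remains; maximum flow = 38.
In the residual graph, reachable from Plant: {Plant, Bus3}.
Min-cut edges: Plant→Bus2 (7), Plant→Sub1 (15), Plant→Sub2 (8), Bus3→City (8); capacity 7 + 15 + 8 + 8 = 38.
This cut is saturated, so no flow can exceed 38.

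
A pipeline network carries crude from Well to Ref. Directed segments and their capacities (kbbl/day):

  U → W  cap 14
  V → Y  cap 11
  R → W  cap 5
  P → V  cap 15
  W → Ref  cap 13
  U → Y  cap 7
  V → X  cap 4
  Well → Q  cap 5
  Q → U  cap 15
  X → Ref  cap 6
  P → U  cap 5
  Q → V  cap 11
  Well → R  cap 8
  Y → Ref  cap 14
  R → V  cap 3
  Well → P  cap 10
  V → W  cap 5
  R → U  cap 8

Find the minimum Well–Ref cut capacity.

Augment Well→R→W→Ref: bottleneck 5, flow now 5.
Augment Well→P→U→W→Ref: bottleneck 5, flow now 10.
Augment Well→P→V→W→Ref: bottleneck 3, flow now 13.
Augment Well→P→V→X→Ref: bottleneck 2, flow now 15.
Augment Well→Q→U→Y→Ref: bottleneck 5, flow now 20.
Augment Well→R→U→Y→Ref: bottleneck 2, flow now 22.
Augment Well→R→V→X→Ref: bottleneck 1, flow now 23.
No augmenting path remains; maximum flow = 23.
By max-flow min-cut, the minimum cut capacity equals the max flow.
In the residual graph, reachable from Well: {Well}.
Min-cut edges: Well→P (10), Well→Q (5), Well→R (8); capacity 10 + 5 + 8 = 23.

23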